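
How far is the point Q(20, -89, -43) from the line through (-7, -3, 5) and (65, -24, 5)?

3√881

A direction vector is d = (72, -21, 0).
AP = (27, -86, -48), and AP × d = (-1008, -3456, 5625).
|AP × d|² = 44600625 and |d|² = 5625, so the distance is √(44600625/5625) = √7929 = 3√881.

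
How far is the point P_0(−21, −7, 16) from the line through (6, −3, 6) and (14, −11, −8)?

A direction vector is d = (8, −8, −14).
AP = (−27, −4, 10), and AP × d = (136, −298, 248).
|AP × d|² = 168804 and |d|² = 324, so the distance is √(168804/324) = √521.

√521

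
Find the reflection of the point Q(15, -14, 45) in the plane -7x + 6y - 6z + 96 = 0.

n = (-7, 6, -6), |n|² = 121, n·Q − (-96) = -363, so t = -363/121 = -3.
Foot F = Q − (-3)·n = (-6, 4, 27); the reflection is 2F − Q = (-27, 22, 9).

(-27, 22, 9)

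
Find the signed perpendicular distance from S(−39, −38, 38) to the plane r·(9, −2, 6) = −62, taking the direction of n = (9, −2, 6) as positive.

n·S − (-62) = 15.
|n| = 11, so the signed distance is 15/11.

15/11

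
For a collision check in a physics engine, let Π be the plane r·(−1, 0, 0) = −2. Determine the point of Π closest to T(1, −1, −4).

n = (−1, 0, 0), |n|² = 1, and n·T − (-2) = 1.
t = 1/1 = 1, so the foot is T − t·n = (1, −1, −4) − 1·(−1, 0, 0) = (2, −1, −4).

(2, -1, -4)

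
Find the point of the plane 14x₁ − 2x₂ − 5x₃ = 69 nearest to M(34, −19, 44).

(20, -17, 49)

The perpendicular from M has direction n = (14, −2, −5): r = (34, −19, 44) + t(14, −2, −5).
Substitute into the plane: n·(M + tn) = 69 gives 294 + 225t = 69, so t = -1.
Foot = (34, −19, 44) + (-1)·(14, −2, −5) = (20, −17, 49).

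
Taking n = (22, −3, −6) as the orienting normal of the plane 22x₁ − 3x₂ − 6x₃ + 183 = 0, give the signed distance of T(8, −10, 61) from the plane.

1

n·T − (-183) = 23.
|n| = 23, so the signed distance is 23/23 = 1.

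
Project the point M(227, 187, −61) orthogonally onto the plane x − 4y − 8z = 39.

(2051/9, 1651/9, -613/9)

The perpendicular from M has direction n = (1, −4, −8): r = (227, 187, −61) + t(1, −4, −8).
Substitute into the plane: n·(M + tn) = 39 gives -33 + 81t = 39, so t = 8/9.
Foot = (227, 187, −61) + (8/9)·(1, −4, −8) = (2051/9, 1651/9, −613/9).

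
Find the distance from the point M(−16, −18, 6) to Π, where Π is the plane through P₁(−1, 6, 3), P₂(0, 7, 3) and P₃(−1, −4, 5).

P₁P₂ = (1, 1, 0) and P₁P₃ = (0, −10, 2), so a normal is n = P₁P₂ × P₁P₃ = (2, −2, −10).
d = |2·(-16) + (-2)·(-18) + (-10)·6 − (-44)| / √(4 + 4 + 100) = |-12| / (6√3) = 2/√3.

2/√3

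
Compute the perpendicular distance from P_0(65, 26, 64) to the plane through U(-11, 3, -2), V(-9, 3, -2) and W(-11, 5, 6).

26√17/17

UV = (2, 0, 0) and UW = (0, 2, 8), so a normal is n = UV × UW = (0, -16, 4).
Then n·(65, 26, 64) - (-56) = -104.
|n| = √(0 + 256 + 16) = 4√17, so the distance is |-104|/(4√17) = 26√17/17.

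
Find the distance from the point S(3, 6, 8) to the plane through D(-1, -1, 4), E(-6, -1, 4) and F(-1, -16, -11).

3/√2

DE = (-5, 0, 0) and DF = (0, -15, -15), so a normal is n = DE × DF = (0, -75, 75).
d = |(-75)·6 + 75·8 − 375| / √(0 + 5625 + 5625) = |-225| / (75√2) = 3√2/2.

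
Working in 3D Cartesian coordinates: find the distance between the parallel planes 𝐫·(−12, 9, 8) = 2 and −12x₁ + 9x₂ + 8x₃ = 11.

9/17

With common normal n = (−12, 9, 8) (|n| = 17), the distance is |2 − 11|/|n| = 9/17.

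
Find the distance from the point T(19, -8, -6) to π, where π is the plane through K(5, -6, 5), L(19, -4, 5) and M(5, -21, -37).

1/15

KL = (14, 2, 0) and KM = (0, -15, -42), so a normal is n = KL × KM = (-84, 588, -210).
Then n·(19, -8, -6) - (-4998) = -42.
|n| = √(7056 + 345744 + 44100) = 630, so the distance is |-42|/630 = 1/15.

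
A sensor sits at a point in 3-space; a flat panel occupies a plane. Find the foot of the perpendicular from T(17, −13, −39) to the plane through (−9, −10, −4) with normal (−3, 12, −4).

n = (−3, 12, −4), |n|² = 169, and n·T − (-77) = 26.
t = 26/169 = 2/13, so the foot is T − t·n = (17, −13, −39) − (2/13)·(−3, 12, −4) = (227/13, −193/13, −499/13).

(227/13, -193/13, -499/13)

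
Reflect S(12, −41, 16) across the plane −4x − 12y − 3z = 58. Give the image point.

(28, 7, 28)

With n = (−4, −12, −3), the signed offset is (n·S − 58)/|n|² = 338/169 = 2.
S' = S − 2t·n = (12, −41, 16) − 4·(−4, −12, −3) = (28, 7, 28).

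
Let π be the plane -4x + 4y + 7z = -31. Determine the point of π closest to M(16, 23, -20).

The perpendicular from M has direction n = (-4, 4, 7): r = (16, 23, -20) + μ(-4, 4, 7).
Substitute into the plane: n·(M + μn) = -31 gives -112 + 81μ = -31, so μ = 1.
Foot = (16, 23, -20) + 1·(-4, 4, 7) = (12, 27, -13).

(12, 27, -13)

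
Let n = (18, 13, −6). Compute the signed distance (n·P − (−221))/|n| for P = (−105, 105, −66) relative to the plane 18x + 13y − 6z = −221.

4

n·P − (-221) = 92.
|n| = 23, so the signed distance is 92/23 = 4.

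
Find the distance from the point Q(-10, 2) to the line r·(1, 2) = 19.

5√5

The normal to the line is n = (1, 2) with |n| = √5.
|n·Q − 19| = |-6 − 19| = 25, so the distance is 25/√5 = 5√5.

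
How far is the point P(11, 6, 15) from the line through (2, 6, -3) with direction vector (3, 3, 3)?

9√2

Direction vector d = (3, 3, 3).
AP = (9, 0, 18); AP·d = 81, |AP|² = 405, |d|² = 27.
distance² = |AP|² − (AP·d)²/|d|² = 405 − 6561/27 = 162, so the distance is 9√2.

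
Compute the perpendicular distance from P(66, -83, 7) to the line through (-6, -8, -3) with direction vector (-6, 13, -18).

2√1537

Direction vector d = (-6, 13, -18).
AP = (72, -75, 10), and AP × d = (1220, 1236, 486).
|AP × d|² = 3252292 and |d|² = 529, so the distance is √(3252292/529) = √6148 = 2√1537.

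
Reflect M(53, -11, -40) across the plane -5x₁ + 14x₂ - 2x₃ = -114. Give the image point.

With n = (-5, 14, -2), the signed offset is (n·M − (-114))/|n|² = -225/225 = -1.
M' = M − 2t·n = (53, -11, -40) − (-2)·(-5, 14, -2) = (43, 17, -44).

(43, 17, -44)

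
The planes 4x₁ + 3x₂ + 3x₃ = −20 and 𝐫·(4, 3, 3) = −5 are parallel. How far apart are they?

15√34/34

With common normal n = (4, 3, 3) (|n| = √34), the distance is |(-20) − (-5)|/|n| = 15/√34.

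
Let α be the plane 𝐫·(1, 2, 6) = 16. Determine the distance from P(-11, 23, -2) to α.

n = (1, 2, 6); n·P − 16 = 7; |n| = √41; distance = 7/√41 = 7√41/41.

7/√41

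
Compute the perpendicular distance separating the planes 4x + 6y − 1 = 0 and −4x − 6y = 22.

23/(2√13)

Divide the second equation by -1 to match normals: 4x + 6y = -22.
With common normal n = (4, 6, 0) (|n| = 2√13), the distance is |1 − (-22)|/|n| = 23/(2√13) = 23√13/26.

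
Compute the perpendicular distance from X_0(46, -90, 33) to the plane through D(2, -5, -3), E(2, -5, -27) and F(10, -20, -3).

DE = (0, 0, -24) and DF = (8, -15, 0), so a normal is n = DE × DF = (-360, -192, 0).
Then n·(46, -90, 33) - 240 = 480.
|n| = √(129600 + 36864 + 0) = 408, so the distance is |480|/408 = 20/17.

20/17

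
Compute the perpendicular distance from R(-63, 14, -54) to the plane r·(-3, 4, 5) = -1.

12√2/5

d = |(-3)·(-63) + 4·14 + 5·(-54) − (-1)| / √(9 + 16 + 25) = |-24| / (5√2) = 12√2/5.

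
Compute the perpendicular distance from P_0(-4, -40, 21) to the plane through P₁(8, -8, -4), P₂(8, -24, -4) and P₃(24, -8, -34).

20/17

P₁P₂ = (0, -16, 0) and P₁P₃ = (16, 0, -30), so a normal is n = P₁P₂ × P₁P₃ = (480, 0, 256).
n = (480, 0, 256); n·P − 2816 = 640; |n| = 544; distance = 640/544 = 20/17.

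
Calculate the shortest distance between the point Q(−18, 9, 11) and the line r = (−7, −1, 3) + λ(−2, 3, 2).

Direction vector d = (−2, 3, 2).
AP = (−11, 10, 8); AP·d = 68, |AP|² = 285, |d|² = 17.
distance² = |AP|² − (AP·d)²/|d|² = 285 − 4624/17 = 13, so the distance is √13.

√13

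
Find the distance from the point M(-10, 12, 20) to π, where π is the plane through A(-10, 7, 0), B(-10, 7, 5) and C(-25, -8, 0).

5/√2

AB = (0, 0, 5) and AC = (-15, -15, 0), so a normal is n = AB × AC = (75, -75, 0).
Then n·(-10, 12, 20) - (-1275) = -375.
|n| = √(5625 + 5625 + 0) = 75√2, so the distance is |-375|/(75√2) = 5/√2.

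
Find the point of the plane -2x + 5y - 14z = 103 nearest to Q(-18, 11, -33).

The perpendicular from Q has direction n = (-2, 5, -14): r = (-18, 11, -33) + λ(-2, 5, -14).
Substitute into the plane: n·(Q + λn) = 103 gives 553 + 225λ = 103, so λ = -2.
Foot = (-18, 11, -33) + (-2)·(-2, 5, -14) = (-14, 1, -5).

(-14, 1, -5)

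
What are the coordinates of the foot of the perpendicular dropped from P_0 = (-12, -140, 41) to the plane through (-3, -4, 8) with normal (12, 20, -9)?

(48, -40, -4)

n = (12, 20, -9), |n|² = 625, and n·P_0 − (-188) = -3125.
t = -3125/625 = -5, so the foot is P_0 − t·n = (-12, -140, 41) − (-5)·(12, 20, -9) = (48, -40, -4).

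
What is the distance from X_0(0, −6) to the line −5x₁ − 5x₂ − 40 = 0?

d = |(-5)·0 + (-5)·(-6) − 40| / √(25 + 25) = |-10|/(5√2) = √2.

√2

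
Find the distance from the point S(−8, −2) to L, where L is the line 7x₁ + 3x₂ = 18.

40√58/29

d = |7·(-8) + 3·(-2) − 18| / √(49 + 9) = |-80|/√58 = 40√58/29.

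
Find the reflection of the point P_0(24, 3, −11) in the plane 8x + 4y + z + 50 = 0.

n = (8, 4, 1), |n|² = 81, n·P_0 − (-50) = 243, so t = 243/81 = 3.
Foot F = P_0 − 3·n = (0, −9, −14); the reflection is 2F − P_0 = (−24, −21, −17).

(-24, -21, -17)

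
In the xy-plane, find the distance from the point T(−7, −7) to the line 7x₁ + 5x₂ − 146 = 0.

d = |7·(-7) + 5·(-7) − 146| / √(49 + 25) = |-230|/√74 = 115√74/37.

115√74/37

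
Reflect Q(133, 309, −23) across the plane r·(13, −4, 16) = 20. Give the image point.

With n = (13, −4, 16), the signed offset is (n·Q − 20)/|n|² = 105/441 = 5/21.
Q' = Q − 2t·n = (133, 309, −23) − (10/21)·(13, −4, 16) = (2663/21, 6529/21, −643/21).

(2663/21, 6529/21, -643/21)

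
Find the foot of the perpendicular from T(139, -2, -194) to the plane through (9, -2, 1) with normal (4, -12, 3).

n = (4, -12, 3), |n|² = 169, and n·T − 63 = -65.
t = -65/169 = -5/13, so the foot is T − t·n = (139, -2, -194) − (-5/13)·(4, -12, 3) = (1827/13, -86/13, -2507/13).

(1827/13, -86/13, -2507/13)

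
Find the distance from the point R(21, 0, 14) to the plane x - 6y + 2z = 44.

d = |1·21 + (-6)·0 + 2·14 − 44| / √(1 + 36 + 4) = |5| / √41 = 5√41/41.

5√41/41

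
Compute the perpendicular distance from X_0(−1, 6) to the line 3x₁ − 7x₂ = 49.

47√58/29

The normal to the line is n = (3, −7) with |n| = √58.
|n·X_0 − 49| = |-45 − 49| = 94, so the distance is 94/√58.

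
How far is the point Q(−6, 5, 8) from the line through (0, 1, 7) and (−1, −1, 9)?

√53

A direction vector is d = (−1, −2, 2).
AP = (−6, 4, 1); AP·d = 0, |AP|² = 53, |d|² = 9.
distance² = |AP|² − (AP·d)²/|d|² = 53 − 0/9 = 53, so the distance is √53.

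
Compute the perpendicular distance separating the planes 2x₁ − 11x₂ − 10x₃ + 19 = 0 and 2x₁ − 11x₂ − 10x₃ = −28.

Both planes have normal n = (2, −11, −10), |n| = 15. Any point on the first plane is at distance |(-28) − (-19)|/|n| = 9/15 = 3/5 from the second.

3/5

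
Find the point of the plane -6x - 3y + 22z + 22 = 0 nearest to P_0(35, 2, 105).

The perpendicular from P_0 has direction n = (-6, -3, 22): r = (35, 2, 105) + t(-6, -3, 22).
Substitute into the plane: n·(P_0 + tn) = -22 gives 2094 + 529t = -22, so t = -4.
Foot = (35, 2, 105) + (-4)·(-6, -3, 22) = (59, 14, 17).

(59, 14, 17)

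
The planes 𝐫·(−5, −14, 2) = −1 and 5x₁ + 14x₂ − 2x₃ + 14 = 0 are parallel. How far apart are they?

Divide the second equation by -1 to match normals: −5x₁ − 14x₂ + 2x₃ = 14.
With common normal n = (−5, −14, 2) (|n| = 15), the distance is |(-1) − 14|/|n| = 15/15 = 1.

1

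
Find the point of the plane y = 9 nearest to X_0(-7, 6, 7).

The perpendicular from X_0 has direction n = (0, 1, 0): r = (-7, 6, 7) + t(0, 1, 0).
Substitute into the plane: n·(X_0 + tn) = 9 gives 6 + 1t = 9, so t = 3.
Foot = (-7, 6, 7) + 3·(0, 1, 0) = (-7, 9, 7).

(-7, 9, 7)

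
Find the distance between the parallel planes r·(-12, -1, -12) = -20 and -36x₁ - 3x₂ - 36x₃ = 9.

23/17

Divide the second equation by 3 to match normals: -12x₁ - x₂ - 12x₃ = 3.
With common normal n = (-12, -1, -12) (|n| = 17), the distance is |(-20) − 3|/|n| = 23/17.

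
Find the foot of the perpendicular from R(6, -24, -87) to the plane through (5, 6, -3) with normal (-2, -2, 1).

(2/9, -268/9, -757/9)

n = (-2, -2, 1), |n|² = 9, and n·R − (-25) = -26.
t = -26/9, so the foot is R − t·n = (6, -24, -87) − (-26/9)·(-2, -2, 1) = (2/9, -268/9, -757/9).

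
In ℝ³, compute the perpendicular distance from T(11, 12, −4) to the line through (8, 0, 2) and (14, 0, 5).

3√21

A direction vector is d = (6, 0, 3).
AP = (3, 12, −6); AP·d = 0, |AP|² = 189, |d|² = 45.
distance² = |AP|² − (AP·d)²/|d|² = 189 − 0/45 = 189, so the distance is 3√21.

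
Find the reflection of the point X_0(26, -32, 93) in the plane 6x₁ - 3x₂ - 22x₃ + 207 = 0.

n = (6, -3, -22), |n|² = 529, n·X_0 − (-207) = -1587, so t = -1587/529 = -3.
Foot F = X_0 − (-3)·n = (44, -41, 27); the reflection is 2F − X_0 = (62, -50, -39).

(62, -50, -39)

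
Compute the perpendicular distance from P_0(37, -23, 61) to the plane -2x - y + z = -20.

5√6

Normal vector n = (-2, -1, 1), and n·(37, -23, 61) - (-20) = 30.
|n| = √(4 + 1 + 1) = √6, so the distance is |30|/√6 = 5√6.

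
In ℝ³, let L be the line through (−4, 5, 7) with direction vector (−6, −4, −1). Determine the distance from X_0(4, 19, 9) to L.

Direction vector d = (−6, −4, −1).
AP = (8, 14, 2), and AP × d = (−6, −4, 52).
|AP × d|² = 2756 and |d|² = 53, so the distance is √(2756/53) = √52 = 2√13.

2√13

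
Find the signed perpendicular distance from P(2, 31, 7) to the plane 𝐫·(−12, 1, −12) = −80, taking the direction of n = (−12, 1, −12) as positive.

3/17

n·P − (-80) = 3.
|n| = 17, so the signed distance is 3/17.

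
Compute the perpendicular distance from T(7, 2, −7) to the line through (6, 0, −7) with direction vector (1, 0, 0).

Direction vector d = (1, 0, 0).
AP = (1, 2, 0); AP·d = 1, |AP|² = 5, |d|² = 1.
distance² = |AP|² − (AP·d)²/|d|² = 5 − 1/1 = 4, so the distance is 2.

2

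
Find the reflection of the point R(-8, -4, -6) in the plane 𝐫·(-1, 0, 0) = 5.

n = (-1, 0, 0), |n|² = 1, n·R − 5 = 3, so t = 3/1 = 3.
Foot F = R − 3·n = (-5, -4, -6); the reflection is 2F − R = (-2, -4, -6).

(-2, -4, -6)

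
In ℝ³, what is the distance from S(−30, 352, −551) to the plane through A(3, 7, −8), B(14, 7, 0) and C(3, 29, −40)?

AB = (11, 0, 8) and AC = (0, 22, −32), so a normal is n = AB × AC = (−176, 352, 242).
d = |(-176)·(-30) + 352·352 + 242·(-551) − 0| / √(30976 + 123904 + 58564) = |-4158| / 462 = 9.

9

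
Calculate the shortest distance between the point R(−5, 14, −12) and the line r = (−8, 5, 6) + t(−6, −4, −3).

Direction vector d = (−6, −4, −3).
AP = (3, 9, −18); AP·d = 0, |AP|² = 414, |d|² = 61.
distance² = |AP|² − (AP·d)²/|d|² = 414 − 0/61 = 414, so the distance is 3√46.

3√46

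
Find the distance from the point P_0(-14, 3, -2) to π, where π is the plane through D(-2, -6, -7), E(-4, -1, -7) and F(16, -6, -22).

12/√65

DE = (-2, 5, 0) and DF = (18, 0, -15), so a normal is n = DE × DF = (-75, -30, -90).
d = |(-75)·(-14) + (-30)·3 + (-90)·(-2) − 960| / √(5625 + 900 + 8100) = |180| / (15√65) = 12√65/65.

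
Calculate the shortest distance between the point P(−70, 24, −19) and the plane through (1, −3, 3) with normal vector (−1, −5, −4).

24/√42

The plane has equation n·(r − (1, −3, 3)) = 0, i.e. n·r = 2.
n = (−1, −5, −4); n·P − 2 = 24; |n| = √42; distance = 24/√42.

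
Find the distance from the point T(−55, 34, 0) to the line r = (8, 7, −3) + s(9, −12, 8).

9√26

Direction vector d = (9, −12, 8).
AP = (−63, 27, 3); AP·d = -867, |AP|² = 4707, |d|² = 289.
distance² = |AP|² − (AP·d)²/|d|² = 4707 − 751689/289 = 2106, so the distance is 9√26.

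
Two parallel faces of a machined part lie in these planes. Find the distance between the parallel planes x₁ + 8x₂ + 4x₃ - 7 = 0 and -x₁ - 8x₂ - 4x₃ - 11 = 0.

2

Divide the second equation by -1 to match normals: x₁ + 8x₂ + 4x₃ = -11.
Both planes have normal n = (1, 8, 4), |n| = 9. Any point on the first plane is at distance |(-11) − 7|/|n| = 18/9 = 2 from the second.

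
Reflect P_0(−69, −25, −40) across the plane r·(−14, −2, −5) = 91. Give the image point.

n = (−14, −2, −5), |n|² = 225, n·P_0 − 91 = 1125, so t = 1125/225 = 5.
Foot F = P_0 − 5·n = (1, −15, −15); the reflection is 2F − P_0 = (71, −5, 10).

(71, -5, 10)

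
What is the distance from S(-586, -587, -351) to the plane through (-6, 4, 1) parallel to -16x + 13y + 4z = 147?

9

Parallel planes share the normal n = (-16, 13, 4); since (-6, 4, 1) lies on the plane, its equation is -16x + 13y + 4z = 152.
d = |(-16)·(-586) + 13·(-587) + 4·(-351) − 152| / √(256 + 169 + 16) = |189| / 21 = 9.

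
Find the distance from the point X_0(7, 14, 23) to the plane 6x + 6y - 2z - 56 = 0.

12√19/19

n = (6, 6, -2); n·P − 56 = 24; |n| = 2√19; distance = 24/(2√19) = 12/√19.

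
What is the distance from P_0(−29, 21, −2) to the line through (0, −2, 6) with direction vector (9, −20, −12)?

√809

Direction vector d = (9, −20, −12).
AP = (−29, 23, −8); AP·d = -625, |AP|² = 1434, |d|² = 625.
distance² = |AP|² − (AP·d)²/|d|² = 1434 − 390625/625 = 809, so the distance is √809.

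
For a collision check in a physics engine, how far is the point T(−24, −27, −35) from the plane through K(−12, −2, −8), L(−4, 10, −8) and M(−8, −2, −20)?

13√14/14

KL = (8, 12, 0) and KM = (4, 0, −12), so a normal is n = KL × KM = (−144, 96, −48).
n = (−144, 96, −48); n·P − 1920 = 624; |n| = 48√14; distance = 624/(48√14) = 13√14/14.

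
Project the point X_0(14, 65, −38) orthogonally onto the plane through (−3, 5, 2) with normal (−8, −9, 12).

n = (−8, −9, 12), |n|² = 289, and n·X_0 − 3 = -1156.
t = -1156/289 = -4, so the foot is X_0 − t·n = (14, 65, −38) − (-4)·(−8, −9, 12) = (−18, 29, 10).

(-18, 29, 10)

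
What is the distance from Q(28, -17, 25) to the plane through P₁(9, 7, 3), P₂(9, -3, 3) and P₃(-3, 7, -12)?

7√41/41

P₁P₂ = (0, -10, 0) and P₁P₃ = (-12, 0, -15), so a normal is n = P₁P₂ × P₁P₃ = (150, 0, -120).
d = |150·28 + (-120)·25 − 990| / √(22500 + 0 + 14400) = |210| / (30√41) = 7√41/41.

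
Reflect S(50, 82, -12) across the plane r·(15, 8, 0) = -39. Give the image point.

n = (15, 8, 0), |n|² = 289, n·S − (-39) = 1445, so t = 1445/289 = 5.
Foot F = S − 5·n = (-25, 42, -12); the reflection is 2F − S = (-100, 2, -12).

(-100, 2, -12)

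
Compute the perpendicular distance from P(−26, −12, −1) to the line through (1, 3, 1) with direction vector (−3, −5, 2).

5√14

Direction vector d = (−3, −5, 2).
AP = (−27, −15, −2), and AP × d = (−40, 60, 90).
|AP × d|² = 13300 and |d|² = 38, so the distance is √(13300/38) = √350 = 5√14.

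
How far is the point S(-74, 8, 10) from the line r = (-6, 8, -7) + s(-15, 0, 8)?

17

Direction vector d = (-15, 0, 8).
AP = (-68, 0, 17), and AP × d = (0, 289, 0).
|AP × d|² = 83521 and |d|² = 289, so the distance is √(83521/289) = √289 = 17.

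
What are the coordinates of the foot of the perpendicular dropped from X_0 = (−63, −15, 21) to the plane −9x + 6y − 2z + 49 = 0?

The perpendicular from X_0 has direction n = (−9, 6, −2): r = (−63, −15, 21) + μ(−9, 6, −2).
Substitute into the plane: n·(X_0 + μn) = -49 gives 435 + 121μ = -49, so μ = -4.
Foot = (−63, −15, 21) + (-4)·(−9, 6, −2) = (−27, −39, 29).

(-27, -39, 29)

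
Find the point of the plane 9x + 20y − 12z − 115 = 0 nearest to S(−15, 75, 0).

(-33, 35, 24)

n = (9, 20, −12), |n|² = 625, and n·S − 115 = 1250.
t = 1250/625 = 2, so the foot is S − t·n = (−15, 75, 0) − 2·(9, 20, −12) = (−33, 35, 24).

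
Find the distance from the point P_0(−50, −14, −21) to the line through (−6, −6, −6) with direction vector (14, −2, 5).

Direction vector d = (14, −2, 5).
AP = (−44, −8, −15); AP·d = -675, |AP|² = 2225, |d|² = 225.
distance² = |AP|² − (AP·d)²/|d|² = 2225 − 455625/225 = 200, so the distance is 10√2.

10√2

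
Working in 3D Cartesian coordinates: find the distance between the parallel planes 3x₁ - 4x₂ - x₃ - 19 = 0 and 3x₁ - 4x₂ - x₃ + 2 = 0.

Both planes have normal n = (3, -4, -1), |n| = √26. Any point on the first plane is at distance |(-2) − 19|/|n| = 21/√26 = 21√26/26 from the second.

21/√26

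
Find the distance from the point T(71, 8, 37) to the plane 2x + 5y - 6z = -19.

21√65/65

Normal vector n = (2, 5, -6), and n·(71, 8, 37) - (-19) = -21.
|n| = √(4 + 25 + 36) = √65, so the distance is |-21|/√65 = 21/√65.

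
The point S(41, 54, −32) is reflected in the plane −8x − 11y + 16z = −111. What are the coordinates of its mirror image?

(-7, -12, 64)

n = (−8, −11, 16), |n|² = 441, n·S − (-111) = -1323, so t = -1323/441 = -3.
Foot F = S − (-3)·n = (17, 21, 16); the reflection is 2F − S = (−7, −12, 64).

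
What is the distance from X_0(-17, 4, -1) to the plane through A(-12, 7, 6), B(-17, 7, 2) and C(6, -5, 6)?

3/√77

AB = (-5, 0, -4) and AC = (18, -12, 0), so a normal is n = AB × AC = (-48, -72, 60).
Then n·(-17, 4, -1) - 432 = 36.
|n| = √(2304 + 5184 + 3600) = 12√77, so the distance is |36|/(12√77) = 3/√77.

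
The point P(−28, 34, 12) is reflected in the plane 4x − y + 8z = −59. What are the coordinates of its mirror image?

n = (4, −1, 8), |n|² = 81, n·P − (-59) = 9, so t = 9/81 = 1/9.
Foot F = P − (1/9)·n = (−256/9, 307/9, 100/9); the reflection is 2F − P = (−260/9, 308/9, 92/9).

(-260/9, 308/9, 92/9)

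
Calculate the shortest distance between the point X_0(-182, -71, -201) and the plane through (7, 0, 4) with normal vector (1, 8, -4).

7

The plane has equation n·(r − (7, 0, 4)) = 0, i.e. n·r = -9.
Then n·(-182, -71, -201) - (-9) = 63.
|n| = √(1 + 64 + 16) = 9, so the distance is |63|/9 = 7.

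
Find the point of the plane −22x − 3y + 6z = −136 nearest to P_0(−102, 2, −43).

The perpendicular from P_0 has direction n = (−22, −3, 6): r = (−102, 2, −43) + λ(−22, −3, 6).
Substitute into the plane: n·(P_0 + λn) = -136 gives 1980 + 529λ = -136, so λ = -4.
Foot = (−102, 2, −43) + (-4)·(−22, −3, 6) = (−14, 14, −67).

(-14, 14, -67)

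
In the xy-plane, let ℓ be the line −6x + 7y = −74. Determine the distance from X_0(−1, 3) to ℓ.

101√85/85

The normal to the line is n = (−6, 7) with |n| = √85.
|n·X_0 − (-74)| = |27 − (-74)| = 101, so the distance is 101/√85 = 101√85/85.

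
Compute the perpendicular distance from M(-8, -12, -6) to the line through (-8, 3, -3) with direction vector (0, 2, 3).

Direction vector d = (0, 2, 3).
AP = (0, -15, -3); AP·d = -39, |AP|² = 234, |d|² = 13.
distance² = |AP|² − (AP·d)²/|d|² = 234 − 1521/13 = 117, so the distance is 3√13.

3√13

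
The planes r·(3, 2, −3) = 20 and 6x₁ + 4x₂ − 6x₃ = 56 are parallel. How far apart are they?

4√22/11

Divide the second equation by 2 to match normals: 3x₁ + 2x₂ − 3x₃ = 28.
With common normal n = (3, 2, −3) (|n| = √22), the distance is |20 − 28|/|n| = 8/√22.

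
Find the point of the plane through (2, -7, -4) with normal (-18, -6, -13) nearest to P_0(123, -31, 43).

The perpendicular from P_0 has direction n = (-18, -6, -13): r = (123, -31, 43) + μ(-18, -6, -13).
Substitute into the plane: n·(P_0 + μn) = 58 gives -2587 + 529μ = 58, so μ = 5.
Foot = (123, -31, 43) + 5·(-18, -6, -13) = (33, -61, -22).

(33, -61, -22)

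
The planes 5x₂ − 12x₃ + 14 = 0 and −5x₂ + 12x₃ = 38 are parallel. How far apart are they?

Divide the second equation by -1 to match normals: 5x₂ − 12x₃ = -38.
With common normal n = (0, 5, −12) (|n| = 13), the distance is |(-14) − (-38)|/|n| = 24/13.

24/13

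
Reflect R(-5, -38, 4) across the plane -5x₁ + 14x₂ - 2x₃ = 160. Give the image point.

(-35, 46, -8)

With n = (-5, 14, -2), the signed offset is (n·R − 160)/|n|² = -675/225 = -3.
R' = R − 2t·n = (-5, -38, 4) − (-6)·(-5, 14, -2) = (-35, 46, -8).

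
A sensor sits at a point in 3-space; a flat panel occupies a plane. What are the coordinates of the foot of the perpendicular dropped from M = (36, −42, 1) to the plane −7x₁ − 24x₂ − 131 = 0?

The perpendicular from M has direction n = (−7, −24, 0): r = (36, −42, 1) + λ(−7, −24, 0).
Substitute into the plane: n·(M + λn) = 131 gives 756 + 625λ = 131, so λ = -1.
Foot = (36, −42, 1) + (-1)·(−7, −24, 0) = (43, −18, 1).

(43, -18, 1)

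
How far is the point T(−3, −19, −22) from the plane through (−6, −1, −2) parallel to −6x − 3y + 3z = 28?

Parallel planes share the normal n = (−6, −3, 3); since (−6, −1, −2) lies on the plane, its equation is −6x − 3y + 3z = 33.
Then n·(−3, −19, −22) − 33 = −24.
|n| = √(36 + 9 + 9) = 3√6, so the distance is |-24|/(3√6) = 4√6/3.

4√6/3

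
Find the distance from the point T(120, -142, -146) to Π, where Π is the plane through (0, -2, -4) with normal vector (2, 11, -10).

The plane has equation n·(r − (0, -2, -4)) = 0, i.e. n·r = 18.
d = |2·120 + 11·(-142) + (-10)·(-146) − 18| / √(4 + 121 + 100) = |120| / 15 = 8.

8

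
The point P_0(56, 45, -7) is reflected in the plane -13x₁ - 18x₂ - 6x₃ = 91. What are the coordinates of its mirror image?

With n = (-13, -18, -6), the signed offset is (n·P_0 − 91)/|n|² = -1587/529 = -3.
P_0' = P_0 − 2t·n = (56, 45, -7) − (-6)·(-13, -18, -6) = (-22, -63, -43).

(-22, -63, -43)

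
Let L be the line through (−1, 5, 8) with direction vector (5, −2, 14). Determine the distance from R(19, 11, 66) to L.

Direction vector d = (5, −2, 14).
AP = (20, 6, 58), and AP × d = (200, 10, −70).
|AP × d|² = 45000 and |d|² = 225, so the distance is √(45000/225) = √200 = 10√2.

10√2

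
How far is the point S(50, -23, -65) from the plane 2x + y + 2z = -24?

29/3

n = (2, 1, 2); n·P − (-24) = -29; |n| = 3; distance = 29/3.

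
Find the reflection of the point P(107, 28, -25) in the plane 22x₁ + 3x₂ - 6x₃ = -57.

With n = (22, 3, -6), the signed offset is (n·P − (-57))/|n|² = 2645/529 = 5.
P' = P − 2t·n = (107, 28, -25) − 10·(22, 3, -6) = (-113, -2, 35).

(-113, -2, 35)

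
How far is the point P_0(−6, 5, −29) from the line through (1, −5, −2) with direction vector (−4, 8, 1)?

√797

Direction vector d = (−4, 8, 1).
AP = (−7, 10, −27), and AP × d = (226, 115, −16).
|AP × d|² = 64557 and |d|² = 81, so the distance is √(64557/81) = √797.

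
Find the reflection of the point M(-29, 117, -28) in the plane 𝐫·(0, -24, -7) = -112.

With n = (0, -24, -7), the signed offset is (n·M − (-112))/|n|² = -2500/625 = -4.
M' = M − 2t·n = (-29, 117, -28) − (-8)·(0, -24, -7) = (-29, -75, -84).

(-29, -75, -84)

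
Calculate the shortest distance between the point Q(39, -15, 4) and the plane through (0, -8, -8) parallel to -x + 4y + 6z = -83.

Parallel planes share the normal n = (-1, 4, 6); since (0, -8, -8) lies on the plane, its equation is -x + 4y + 6z = -80.
d = |(-1)·39 + 4·(-15) + 6·4 − (-80)| / √(1 + 16 + 36) = |5| / √53 = 5√53/53.

5√53/53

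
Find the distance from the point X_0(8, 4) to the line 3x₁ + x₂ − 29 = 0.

d = |3·8 + 1·4 − 29| / √(9 + 1) = |-1|/√10 = √10/10.

1/√10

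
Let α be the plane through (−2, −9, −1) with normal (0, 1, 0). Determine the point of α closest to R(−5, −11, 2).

n = (0, 1, 0), |n|² = 1, and n·R − (-9) = -2.
t = -2/1 = -2, so the foot is R − t·n = (−5, −11, 2) − (-2)·(0, 1, 0) = (−5, −9, 2).

(-5, -9, 2)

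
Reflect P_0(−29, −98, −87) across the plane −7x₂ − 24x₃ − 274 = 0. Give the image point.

With n = (0, −7, −24), the signed offset is (n·P_0 − 274)/|n|² = 2500/625 = 4.
P_0' = P_0 − 2t·n = (−29, −98, −87) − 8·(0, −7, −24) = (−29, −42, 105).

(-29, -42, 105)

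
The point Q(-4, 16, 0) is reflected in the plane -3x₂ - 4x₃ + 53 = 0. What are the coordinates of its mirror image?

n = (0, -3, -4), |n|² = 25, n·Q − (-53) = 5, so t = 5/25 = 1/5.
Foot F = Q − (1/5)·n = (-4, 83/5, 4/5); the reflection is 2F − Q = (-4, 86/5, 8/5).

(-4, 86/5, 8/5)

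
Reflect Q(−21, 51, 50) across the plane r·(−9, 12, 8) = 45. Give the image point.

With n = (−9, 12, 8), the signed offset is (n·Q − 45)/|n|² = 1156/289 = 4.
Q' = Q − 2t·n = (−21, 51, 50) − 8·(−9, 12, 8) = (51, −45, −14).

(51, -45, -14)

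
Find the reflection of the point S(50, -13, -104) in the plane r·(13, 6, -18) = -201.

n = (13, 6, -18), |n|² = 529, n·S − (-201) = 2645, so t = 2645/529 = 5.
Foot F = S − 5·n = (-15, -43, -14); the reflection is 2F − S = (-80, -73, 76).

(-80, -73, 76)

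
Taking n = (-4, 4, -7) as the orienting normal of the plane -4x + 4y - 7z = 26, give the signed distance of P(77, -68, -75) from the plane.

-9

n·P − 26 = -81.
|n| = 9, so the signed distance is -81/9 = -9.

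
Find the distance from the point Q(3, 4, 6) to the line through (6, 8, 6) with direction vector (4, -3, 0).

Direction vector d = (4, -3, 0).
AP = (-3, -4, 0), and AP × d = (0, 0, 25).
|AP × d|² = 625 and |d|² = 25, so the distance is √(625/25) = √25 = 5.

5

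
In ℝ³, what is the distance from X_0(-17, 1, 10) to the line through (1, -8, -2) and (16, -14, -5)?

√69

A direction vector is d = (15, -6, -3).
AP = (-18, 9, 12); AP·d = -360, |AP|² = 549, |d|² = 270.
distance² = |AP|² − (AP·d)²/|d|² = 549 − 129600/270 = 69, so the distance is √69.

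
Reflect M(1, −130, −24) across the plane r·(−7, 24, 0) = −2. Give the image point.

(-69, 110, -24)

With n = (−7, 24, 0), the signed offset is (n·M − (-2))/|n|² = -3125/625 = -5.
M' = M − 2t·n = (1, −130, −24) − (-10)·(−7, 24, 0) = (−69, 110, −24).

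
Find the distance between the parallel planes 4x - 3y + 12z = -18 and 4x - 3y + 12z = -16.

2/13

With common normal n = (4, -3, 12) (|n| = 13), the distance is |(-18) − (-16)|/|n| = 2/13.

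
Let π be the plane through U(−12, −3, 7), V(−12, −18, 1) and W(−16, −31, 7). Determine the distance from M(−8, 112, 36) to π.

UV = (0, −15, −6) and UW = (−4, −28, 0), so a normal is n = UV × UW = (−168, 24, −60).
Then n·(−8, 112, 36) − 1524 = 348.
|n| = √(28224 + 576 + 3600) = 180, so the distance is |348|/180 = 29/15.

29/15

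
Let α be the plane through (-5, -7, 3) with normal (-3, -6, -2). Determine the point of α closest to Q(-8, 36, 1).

(-23, 6, -9)

n = (-3, -6, -2), |n|² = 49, and n·Q − 51 = -245.
t = -245/49 = -5, so the foot is Q − t·n = (-8, 36, 1) − (-5)·(-3, -6, -2) = (-23, 6, -9).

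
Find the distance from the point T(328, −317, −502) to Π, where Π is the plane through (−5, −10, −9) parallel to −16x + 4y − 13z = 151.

Parallel planes share the normal n = (−16, 4, −13); since (−5, −10, −9) lies on the plane, its equation is −16x + 4y − 13z = 157.
d = |(-16)·328 + 4·(-317) + (-13)·(-502) − 157| / √(256 + 16 + 169) = |-147| / 21 = 7.

7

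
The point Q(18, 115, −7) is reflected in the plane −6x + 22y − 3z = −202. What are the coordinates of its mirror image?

With n = (−6, 22, −3), the signed offset is (n·Q − (-202))/|n|² = 2645/529 = 5.
Q' = Q − 2t·n = (18, 115, −7) − 10·(−6, 22, −3) = (78, −105, 23).

(78, -105, 23)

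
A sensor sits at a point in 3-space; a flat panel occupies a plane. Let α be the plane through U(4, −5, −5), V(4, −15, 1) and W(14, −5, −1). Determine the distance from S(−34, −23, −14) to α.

23√38/38

UV = (0, −10, 6) and UW = (10, 0, 4), so a normal is n = UV × UW = (−40, 60, 100).
Then n·(−34, −23, −14) − (−960) = −460.
|n| = √(1600 + 3600 + 10000) = 20√38, so the distance is |-460|/(20√38) = 23√38/38.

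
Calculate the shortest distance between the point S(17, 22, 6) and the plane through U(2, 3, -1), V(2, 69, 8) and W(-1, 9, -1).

UV = (0, 66, 9) and UW = (-3, 6, 0), so a normal is n = UV × UW = (-54, -27, 198).
Then n·(17, 22, 6) - (-387) = 63.
|n| = √(2916 + 729 + 39204) = 207, so the distance is |63|/207 = 7/23.

7/23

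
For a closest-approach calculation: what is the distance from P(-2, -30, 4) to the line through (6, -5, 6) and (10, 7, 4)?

A direction vector is d = (4, 12, -2).
AP = (-8, -25, -2), and AP × d = (74, -24, 4).
|AP × d|² = 6068 and |d|² = 164, so the distance is √(6068/164) = √37.

√37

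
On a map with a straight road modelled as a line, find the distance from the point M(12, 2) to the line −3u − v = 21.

59/√10

d = |(-3)·12 + (-1)·2 − 21| / √(9 + 1) = |-59|/√10 = 59√10/10.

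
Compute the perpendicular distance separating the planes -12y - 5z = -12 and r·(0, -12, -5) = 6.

18/13

Both planes have normal n = (0, -12, -5), |n| = 13. Any point on the first plane is at distance |6 − (-12)|/|n| = 18/13 from the second.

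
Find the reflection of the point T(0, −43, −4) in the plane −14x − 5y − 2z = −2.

n = (−14, −5, −2), |n|² = 225, n·T − (-2) = 225, so t = 225/225 = 1.
Foot F = T − 1·n = (14, −38, −2); the reflection is 2F − T = (28, −33, 0).

(28, -33, 0)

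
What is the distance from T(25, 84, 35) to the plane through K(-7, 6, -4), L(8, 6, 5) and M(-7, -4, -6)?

3√35/5

KL = (15, 0, 9) and KM = (0, -10, -2), so a normal is n = KL × KM = (90, 30, -150).
Then n·(25, 84, 35) - 150 = -630.
|n| = √(8100 + 900 + 22500) = 30√35, so the distance is |-630|/(30√35) = 3√35/5.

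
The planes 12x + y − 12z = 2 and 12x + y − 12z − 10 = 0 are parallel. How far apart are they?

Both planes have normal n = (12, 1, −12), |n| = 17. Any point on the first plane is at distance |10 − 2|/|n| = 8/17 from the second.

8/17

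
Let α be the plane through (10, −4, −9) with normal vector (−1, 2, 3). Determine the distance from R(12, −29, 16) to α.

23√14/14

The plane has equation n·(r − (10, −4, −9)) = 0, i.e. n·r = -45.
Then n·(12, −29, 16) − (−45) = 23.
|n| = √(1 + 4 + 9) = √14, so the distance is |23|/√14 = 23/√14.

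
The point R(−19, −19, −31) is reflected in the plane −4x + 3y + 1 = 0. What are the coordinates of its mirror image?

(-63/5, -119/5, -31)

With n = (−4, 3, 0), the signed offset is (n·R − (-1))/|n|² = 20/25 = 4/5.
R' = R − 2t·n = (−19, −19, −31) − (8/5)·(−4, 3, 0) = (−63/5, −119/5, −31).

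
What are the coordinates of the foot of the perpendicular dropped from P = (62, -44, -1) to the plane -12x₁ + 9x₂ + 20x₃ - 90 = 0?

(38, -26, 39)

The perpendicular from P has direction n = (-12, 9, 20): r = (62, -44, -1) + t(-12, 9, 20).
Substitute into the plane: n·(P + tn) = 90 gives -1160 + 625t = 90, so t = 2.
Foot = (62, -44, -1) + 2·(-12, 9, 20) = (38, -26, 39).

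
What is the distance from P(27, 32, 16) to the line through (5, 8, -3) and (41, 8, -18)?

A direction vector is d = (36, 0, -15).
AP = (22, 24, 19); AP·d = 507, |AP|² = 1421, |d|² = 1521.
distance² = |AP|² − (AP·d)²/|d|² = 1421 − 257049/1521 = 1252, so the distance is 2√313.

2√313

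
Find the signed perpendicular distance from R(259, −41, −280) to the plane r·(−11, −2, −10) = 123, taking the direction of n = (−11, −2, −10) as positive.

-6

n·R − 123 = -90.
|n| = 15, so the signed distance is -90/15 = -6.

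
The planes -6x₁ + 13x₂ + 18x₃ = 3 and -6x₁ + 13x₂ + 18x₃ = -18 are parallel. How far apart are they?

21/23

Both planes have normal n = (-6, 13, 18), |n| = 23. Any point on the first plane is at distance |(-18) − 3|/|n| = 21/23 from the second.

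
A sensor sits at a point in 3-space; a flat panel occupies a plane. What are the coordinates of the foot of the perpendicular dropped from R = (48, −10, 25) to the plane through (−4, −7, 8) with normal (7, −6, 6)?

n = (7, −6, 6), |n|² = 121, and n·R − 62 = 484.
t = 484/121 = 4, so the foot is R − t·n = (48, −10, 25) − 4·(7, −6, 6) = (20, 14, 1).

(20, 14, 1)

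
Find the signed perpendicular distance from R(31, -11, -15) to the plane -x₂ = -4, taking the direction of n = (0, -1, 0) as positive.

15

n·R − (-4) = 15.
|n| = 1, so the signed distance is 15/1 = 15.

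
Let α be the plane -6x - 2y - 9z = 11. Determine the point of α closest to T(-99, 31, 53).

The perpendicular from T has direction n = (-6, -2, -9): r = (-99, 31, 53) + λ(-6, -2, -9).
Substitute into the plane: n·(T + λn) = 11 gives 55 + 121λ = 11, so λ = -4/11.
Foot = (-99, 31, 53) + (-4/11)·(-6, -2, -9) = (-1065/11, 349/11, 619/11).

(-1065/11, 349/11, 619/11)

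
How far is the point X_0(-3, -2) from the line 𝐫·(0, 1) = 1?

The normal to the line is n = (0, 1) with |n| = 1.
|n·X_0 − 1| = |-2 − 1| = 3, so the distance is 3/1 = 3.

3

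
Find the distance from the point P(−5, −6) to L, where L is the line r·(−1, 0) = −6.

11

d = |(-1)·(-5) + 0·(-6) − (-6)| / √(1 + 0) = |11|/1 = 11.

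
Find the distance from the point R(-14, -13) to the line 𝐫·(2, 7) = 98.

The normal to the line is n = (2, 7) with |n| = √53.
|n·R − 98| = |-119 − 98| = 217, so the distance is 217/√53.

217/√53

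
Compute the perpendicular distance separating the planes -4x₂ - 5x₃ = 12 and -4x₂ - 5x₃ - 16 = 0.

Both planes have normal n = (0, -4, -5), |n| = √41. Any point on the first plane is at distance |16 − 12|/|n| = 4/√41 = 4√41/41 from the second.

4√41/41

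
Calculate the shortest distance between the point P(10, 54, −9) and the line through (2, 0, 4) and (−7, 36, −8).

A direction vector is d = (−9, 36, −12).
AP = (8, 54, −13), and AP × d = (−180, 213, 774).
|AP × d|² = 676845 and |d|² = 1521, so the distance is √(676845/1521) = √445.

√445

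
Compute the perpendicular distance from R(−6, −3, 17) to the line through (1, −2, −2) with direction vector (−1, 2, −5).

Direction vector d = (−1, 2, −5).
AP = (−7, −1, 19); AP·d = -90, |AP|² = 411, |d|² = 30.
distance² = |AP|² − (AP·d)²/|d|² = 411 − 8100/30 = 141, so the distance is √141.

√141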